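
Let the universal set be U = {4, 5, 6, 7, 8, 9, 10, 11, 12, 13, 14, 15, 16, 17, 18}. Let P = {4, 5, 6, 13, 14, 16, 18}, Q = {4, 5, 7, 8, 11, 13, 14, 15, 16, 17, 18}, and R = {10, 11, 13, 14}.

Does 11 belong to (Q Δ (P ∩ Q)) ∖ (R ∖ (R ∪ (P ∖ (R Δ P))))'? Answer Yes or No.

No

11 ∉ P and 11 ∈ Q, so 11 ∉ P ∩ Q
11 ∈ Q and 11 ∉ (P ∩ Q), so 11 ∈ Q Δ (P ∩ Q)
11 ∈ R and 11 ∉ P, so 11 ∈ R Δ P
11 ∉ P and 11 ∈ (R Δ P), so 11 ∉ P ∖ (R Δ P)
11 ∈ R and 11 ∉ (P ∖ (R Δ P)), so 11 ∈ R ∪ (P ∖ (R Δ P))
11 ∈ R and 11 ∈ (R ∪ (P ∖ (R Δ P))), so 11 ∉ R ∖ (R ∪ (P ∖ (R Δ P)))
11 ∈ (R ∖ (R ∪ (P ∖ (R Δ P))))' since 11 ∉ (R ∖ (R ∪ (P ∖ (R Δ P))))
11 ∈ (Q Δ (P ∩ Q)) and 11 ∈ (R ∖ (R ∪ (P ∖ (R Δ P))))', so 11 ∉ (Q Δ (P ∩ Q)) ∖ (R ∖ (R ∪ (P ∖ (R Δ P))))'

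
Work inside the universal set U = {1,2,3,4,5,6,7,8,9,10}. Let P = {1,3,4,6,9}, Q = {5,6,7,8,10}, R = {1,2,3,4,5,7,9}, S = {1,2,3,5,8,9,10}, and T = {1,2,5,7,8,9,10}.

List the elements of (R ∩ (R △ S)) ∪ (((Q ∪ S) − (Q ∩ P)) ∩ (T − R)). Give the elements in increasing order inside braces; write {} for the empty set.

R △ S = {4,7,8,10}
R ∩ (R △ S) = {4,7}
Q ∪ S = {1,2,3,5,6,7,8,9,10}
Q ∩ P = {6}
(Q ∪ S) − (Q ∩ P) = {1,2,3,5,7,8,9,10}
T − R = {8,10}
((Q ∪ S) − (Q ∩ P)) ∩ (T − R) = {8,10}
(R ∩ (R △ S)) ∪ (((Q ∪ S) − (Q ∩ P)) ∩ (T − R)) = {4,7,8,10}

{4,7,8,10}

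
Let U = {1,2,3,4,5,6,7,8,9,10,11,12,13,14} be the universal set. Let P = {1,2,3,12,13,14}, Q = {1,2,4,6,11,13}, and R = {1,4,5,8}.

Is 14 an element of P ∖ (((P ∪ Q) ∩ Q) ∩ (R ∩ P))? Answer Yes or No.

14 ∈ P and 14 ∉ Q, so 14 ∈ P ∪ Q
14 ∈ (P ∪ Q) and 14 ∉ Q, so 14 ∉ (P ∪ Q) ∩ Q
14 ∉ R and 14 ∈ P, so 14 ∉ R ∩ P
14 ∉ ((P ∪ Q) ∩ Q) and 14 ∉ (R ∩ P), so 14 ∉ ((P ∪ Q) ∩ Q) ∩ (R ∩ P)
14 ∈ P and 14 ∉ (((P ∪ Q) ∩ Q) ∩ (R ∩ P)), so 14 ∈ P ∖ (((P ∪ Q) ∩ Q) ∩ (R ∩ P))

Yes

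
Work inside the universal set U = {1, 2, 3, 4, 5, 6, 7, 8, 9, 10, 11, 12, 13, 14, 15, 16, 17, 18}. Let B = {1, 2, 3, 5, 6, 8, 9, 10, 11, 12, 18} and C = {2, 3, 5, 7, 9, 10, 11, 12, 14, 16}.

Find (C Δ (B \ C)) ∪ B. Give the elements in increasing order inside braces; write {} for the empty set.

{1, 2, 3, 5, 6, 7, 8, 9, 10, 11, 12, 14, 16, 18}

B \ C = {1, 6, 8, 18}
C Δ (B \ C) = {1, 2, 3, 5, 6, 7, 8, 9, 10, 11, 12, 14, 16, 18}
(C Δ (B \ C)) ∪ B = {1, 2, 3, 5, 6, 7, 8, 9, 10, 11, 12, 14, 16, 18}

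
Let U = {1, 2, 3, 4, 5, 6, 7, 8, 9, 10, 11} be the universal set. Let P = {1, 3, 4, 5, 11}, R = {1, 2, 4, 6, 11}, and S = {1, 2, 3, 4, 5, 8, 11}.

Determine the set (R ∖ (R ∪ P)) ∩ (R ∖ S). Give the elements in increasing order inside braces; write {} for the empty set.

{}

R ∪ P = {1, 2, 3, 4, 5, 6, 11}
R ∖ (R ∪ P) = {}
R ∖ S = {6}
(R ∖ (R ∪ P)) ∩ (R ∖ S) = {}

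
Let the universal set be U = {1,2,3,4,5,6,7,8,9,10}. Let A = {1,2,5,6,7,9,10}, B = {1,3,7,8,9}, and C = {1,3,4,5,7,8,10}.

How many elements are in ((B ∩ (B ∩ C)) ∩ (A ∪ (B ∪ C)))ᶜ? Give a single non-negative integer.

6

B ∩ C = {1,3,7,8}
B ∩ (B ∩ C) = {1,3,7,8}
B ∪ C = {1,3,4,5,7,8,9,10}
A ∪ (B ∪ C) = {1,2,3,4,5,6,7,8,9,10}
(B ∩ (B ∩ C)) ∩ (A ∪ (B ∪ C)) = {1,3,7,8}
((B ∩ (B ∩ C)) ∩ (A ∪ (B ∪ C)))ᶜ = {2,4,5,6,9,10}
|((B ∩ (B ∩ C)) ∩ (A ∪ (B ∪ C)))ᶜ| = 6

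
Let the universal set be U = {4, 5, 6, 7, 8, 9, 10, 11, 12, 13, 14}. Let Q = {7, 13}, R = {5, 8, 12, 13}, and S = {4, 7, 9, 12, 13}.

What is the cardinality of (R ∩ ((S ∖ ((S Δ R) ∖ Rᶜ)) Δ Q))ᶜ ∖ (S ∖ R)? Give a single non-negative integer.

7

S Δ R = {4, 5, 7, 8, 9}
Rᶜ = {4, 6, 7, 9, 10, 11, 14}
(S Δ R) ∖ Rᶜ = {5, 8}
S ∖ ((S Δ R) ∖ Rᶜ) = {4, 7, 9, 12, 13}
(S ∖ ((S Δ R) ∖ Rᶜ)) Δ Q = {4, 9, 12}
R ∩ ((S ∖ ((S Δ R) ∖ Rᶜ)) Δ Q) = {12}
(R ∩ ((S ∖ ((S Δ R) ∖ Rᶜ)) Δ Q))ᶜ = {4, 5, 6, 7, 8, 9, 10, 11, 13, 14}
S ∖ R = {4, 7, 9}
(R ∩ ((S ∖ ((S Δ R) ∖ Rᶜ)) Δ Q))ᶜ ∖ (S ∖ R) = {5, 6, 8, 10, 11, 13, 14}
|(R ∩ ((S ∖ ((S Δ R) ∖ Rᶜ)) Δ Q))ᶜ ∖ (S ∖ R)| = 7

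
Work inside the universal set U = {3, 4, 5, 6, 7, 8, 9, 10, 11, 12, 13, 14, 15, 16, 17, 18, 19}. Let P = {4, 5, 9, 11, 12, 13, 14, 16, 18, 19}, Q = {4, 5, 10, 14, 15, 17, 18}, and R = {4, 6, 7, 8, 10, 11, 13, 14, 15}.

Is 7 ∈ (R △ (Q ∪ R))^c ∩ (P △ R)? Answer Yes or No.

7 ∉ Q and 7 ∈ R, so 7 ∈ Q ∪ R
7 ∈ R and 7 ∈ (Q ∪ R), so 7 ∉ R △ (Q ∪ R)
7 ∈ (R △ (Q ∪ R))^c since 7 ∉ (R △ (Q ∪ R))
7 ∉ P and 7 ∈ R, so 7 ∈ P △ R
7 ∈ (R △ (Q ∪ R))^c and 7 ∈ (P △ R), so 7 ∈ (R △ (Q ∪ R))^c ∩ (P △ R)

Yes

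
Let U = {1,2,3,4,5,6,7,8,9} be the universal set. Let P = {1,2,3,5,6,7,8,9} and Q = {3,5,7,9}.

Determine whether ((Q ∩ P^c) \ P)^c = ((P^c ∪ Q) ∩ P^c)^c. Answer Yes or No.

P^c = {4}
Q ∩ P^c = {}
(Q ∩ P^c) \ P = {}
((Q ∩ P^c) \ P)^c = {1,2,3,4,5,6,7,8,9}
P^c ∪ Q = {3,4,5,7,9}
(P^c ∪ Q) ∩ P^c = {4}
((P^c ∪ Q) ∩ P^c)^c = {1,2,3,5,6,7,8,9}
4 ∈ ((Q ∩ P^c) \ P)^c but 4 ∉ ((P^c ∪ Q) ∩ P^c)^c, so they differ.

No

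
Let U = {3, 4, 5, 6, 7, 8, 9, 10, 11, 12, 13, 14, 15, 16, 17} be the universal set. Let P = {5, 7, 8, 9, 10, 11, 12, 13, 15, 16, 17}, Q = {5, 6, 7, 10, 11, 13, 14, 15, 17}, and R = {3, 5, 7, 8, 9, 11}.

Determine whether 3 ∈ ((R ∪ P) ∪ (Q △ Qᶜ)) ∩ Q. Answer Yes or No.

No

3 ∈ R and 3 ∉ P, so 3 ∈ R ∪ P
3 ∉ Q, so 3 ∈ Qᶜ
3 ∉ Q and 3 ∈ Qᶜ, so 3 ∈ Q △ Qᶜ
3 ∈ (R ∪ P) and 3 ∈ (Q △ Qᶜ), so 3 ∈ (R ∪ P) ∪ (Q △ Qᶜ)
3 ∈ ((R ∪ P) ∪ (Q △ Qᶜ)) and 3 ∉ Q, so 3 ∉ ((R ∪ P) ∪ (Q △ Qᶜ)) ∩ Q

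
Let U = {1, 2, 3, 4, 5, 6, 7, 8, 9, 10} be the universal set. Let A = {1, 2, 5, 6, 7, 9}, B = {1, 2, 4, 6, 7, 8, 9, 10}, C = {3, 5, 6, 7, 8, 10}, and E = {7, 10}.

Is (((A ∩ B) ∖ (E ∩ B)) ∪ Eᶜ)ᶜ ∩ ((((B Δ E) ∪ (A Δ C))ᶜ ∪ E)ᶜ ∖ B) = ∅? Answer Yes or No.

A ∩ B = {1, 2, 6, 7, 9}
E ∩ B = {7, 10}
(A ∩ B) ∖ (E ∩ B) = {1, 2, 6, 9}
Eᶜ = {1, 2, 3, 4, 5, 6, 8, 9}
((A ∩ B) ∖ (E ∩ B)) ∪ Eᶜ = {1, 2, 3, 4, 5, 6, 8, 9}
(((A ∩ B) ∖ (E ∩ B)) ∪ Eᶜ)ᶜ = {7, 10}
B Δ E = {1, 2, 4, 6, 8, 9}
A Δ C = {1, 2, 3, 8, 9, 10}
(B Δ E) ∪ (A Δ C) = {1, 2, 3, 4, 6, 8, 9, 10}
((B Δ E) ∪ (A Δ C))ᶜ = {5, 7}
((B Δ E) ∪ (A Δ C))ᶜ ∪ E = {5, 7, 10}
(((B Δ E) ∪ (A Δ C))ᶜ ∪ E)ᶜ = {1, 2, 3, 4, 6, 8, 9}
(((B Δ E) ∪ (A Δ C))ᶜ ∪ E)ᶜ ∖ B = {3}
{7, 10} and {3} share no elements.

Yes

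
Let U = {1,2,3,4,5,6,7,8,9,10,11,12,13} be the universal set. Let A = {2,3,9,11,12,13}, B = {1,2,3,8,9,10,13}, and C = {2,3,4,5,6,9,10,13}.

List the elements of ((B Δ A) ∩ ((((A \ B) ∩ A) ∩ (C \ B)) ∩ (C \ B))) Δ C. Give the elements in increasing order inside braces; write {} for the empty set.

{2,3,4,5,6,9,10,13}

B Δ A = {1,8,10,11,12}
A \ B = {11,12}
(A \ B) ∩ A = {11,12}
C \ B = {4,5,6}
((A \ B) ∩ A) ∩ (C \ B) = {}
(((A \ B) ∩ A) ∩ (C \ B)) ∩ (C \ B) = {}
(B Δ A) ∩ ((((A \ B) ∩ A) ∩ (C \ B)) ∩ (C \ B)) = {}
((B Δ A) ∩ ((((A \ B) ∩ A) ∩ (C \ B)) ∩ (C \ B))) Δ C = {2,3,4,5,6,9,10,13}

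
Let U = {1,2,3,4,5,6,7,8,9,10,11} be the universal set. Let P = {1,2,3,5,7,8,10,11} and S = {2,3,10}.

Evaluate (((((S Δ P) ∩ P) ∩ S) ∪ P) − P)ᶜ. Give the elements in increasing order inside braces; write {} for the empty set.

S Δ P = {1,5,7,8,11}
(S Δ P) ∩ P = {1,5,7,8,11}
((S Δ P) ∩ P) ∩ S = {}
(((S Δ P) ∩ P) ∩ S) ∪ P = {1,2,3,5,7,8,10,11}
((((S Δ P) ∩ P) ∩ S) ∪ P) − P = {}
(((((S Δ P) ∩ P) ∩ S) ∪ P) − P)ᶜ = {1,2,3,4,5,6,7,8,9,10,11}

{1,2,3,4,5,6,7,8,9,10,11}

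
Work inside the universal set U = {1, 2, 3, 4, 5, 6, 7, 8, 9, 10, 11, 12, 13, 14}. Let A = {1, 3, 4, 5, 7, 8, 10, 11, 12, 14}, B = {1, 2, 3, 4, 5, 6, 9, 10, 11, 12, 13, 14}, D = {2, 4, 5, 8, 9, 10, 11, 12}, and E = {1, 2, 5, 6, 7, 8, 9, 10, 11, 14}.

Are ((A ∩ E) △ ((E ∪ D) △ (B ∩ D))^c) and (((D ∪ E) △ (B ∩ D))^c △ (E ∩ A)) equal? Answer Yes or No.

Yes

A ∩ E = {1, 5, 7, 8, 10, 11, 14}
E ∪ D = {1, 2, 4, 5, 6, 7, 8, 9, 10, 11, 12, 14}
B ∩ D = {2, 4, 5, 9, 10, 11, 12}
(E ∪ D) △ (B ∩ D) = {1, 6, 7, 8, 14}
((E ∪ D) △ (B ∩ D))^c = {2, 3, 4, 5, 9, 10, 11, 12, 13}
(A ∩ E) △ ((E ∪ D) △ (B ∩ D))^c = {1, 2, 3, 4, 7, 8, 9, 12, 13, 14}
D ∪ E = {1, 2, 4, 5, 6, 7, 8, 9, 10, 11, 12, 14}
(D ∪ E) △ (B ∩ D) = {1, 6, 7, 8, 14}
((D ∪ E) △ (B ∩ D))^c = {2, 3, 4, 5, 9, 10, 11, 12, 13}
E ∩ A = {1, 5, 7, 8, 10, 11, 14}
((D ∪ E) △ (B ∩ D))^c △ (E ∩ A) = {1, 2, 3, 4, 7, 8, 9, 12, 13, 14}
Both equal {1, 2, 3, 4, 7, 8, 9, 12, 13, 14}, so (A ∩ E) △ ((E ∪ D) △ (B ∩ D))^c = ((D ∪ E) △ (B ∩ D))^c △ (E ∩ A).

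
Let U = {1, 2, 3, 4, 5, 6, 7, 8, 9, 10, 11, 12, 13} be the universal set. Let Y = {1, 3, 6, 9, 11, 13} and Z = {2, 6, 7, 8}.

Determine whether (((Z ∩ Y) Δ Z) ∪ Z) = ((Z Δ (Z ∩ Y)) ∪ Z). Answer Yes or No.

Yes

Z ∩ Y = {6}
(Z ∩ Y) Δ Z = {2, 7, 8}
((Z ∩ Y) Δ Z) ∪ Z = {2, 6, 7, 8}
Z Δ (Z ∩ Y) = {2, 7, 8}
(Z Δ (Z ∩ Y)) ∪ Z = {2, 6, 7, 8}
Both equal {2, 6, 7, 8}, so ((Z ∩ Y) Δ Z) ∪ Z = (Z Δ (Z ∩ Y)) ∪ Z.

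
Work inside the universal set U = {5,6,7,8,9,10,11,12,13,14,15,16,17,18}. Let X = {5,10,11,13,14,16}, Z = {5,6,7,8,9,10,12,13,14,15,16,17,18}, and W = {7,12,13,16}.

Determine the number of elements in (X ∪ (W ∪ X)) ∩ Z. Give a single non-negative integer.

W ∪ X = {5,7,10,11,12,13,14,16}
X ∪ (W ∪ X) = {5,7,10,11,12,13,14,16}
(X ∪ (W ∪ X)) ∩ Z = {5,7,10,12,13,14,16}
|(X ∪ (W ∪ X)) ∩ Z| = 7

7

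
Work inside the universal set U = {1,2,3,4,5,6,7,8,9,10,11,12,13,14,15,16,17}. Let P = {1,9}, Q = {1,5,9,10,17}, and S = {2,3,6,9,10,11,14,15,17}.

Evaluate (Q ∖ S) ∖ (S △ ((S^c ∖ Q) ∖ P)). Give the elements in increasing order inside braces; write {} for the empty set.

{1,5}

Q ∖ S = {1,5}
S^c = {1,4,5,7,8,12,13,16}
S^c ∖ Q = {4,7,8,12,13,16}
(S^c ∖ Q) ∖ P = {4,7,8,12,13,16}
S △ ((S^c ∖ Q) ∖ P) = {2,3,4,6,7,8,9,10,11,12,13,14,15,16,17}
(Q ∖ S) ∖ (S △ ((S^c ∖ Q) ∖ P)) = {1,5}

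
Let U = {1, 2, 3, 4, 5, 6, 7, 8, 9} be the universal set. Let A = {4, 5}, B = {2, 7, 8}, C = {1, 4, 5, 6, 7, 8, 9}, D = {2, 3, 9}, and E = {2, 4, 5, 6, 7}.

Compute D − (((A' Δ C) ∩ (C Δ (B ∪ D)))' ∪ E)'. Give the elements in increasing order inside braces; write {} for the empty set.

A' = {1, 2, 3, 6, 7, 8, 9}
A' Δ C = {2, 3, 4, 5}
B ∪ D = {2, 3, 7, 8, 9}
C Δ (B ∪ D) = {1, 2, 3, 4, 5, 6}
(A' Δ C) ∩ (C Δ (B ∪ D)) = {2, 3, 4, 5}
((A' Δ C) ∩ (C Δ (B ∪ D)))' = {1, 6, 7, 8, 9}
((A' Δ C) ∩ (C Δ (B ∪ D)))' ∪ E = {1, 2, 4, 5, 6, 7, 8, 9}
(((A' Δ C) ∩ (C Δ (B ∪ D)))' ∪ E)' = {3}
D − (((A' Δ C) ∩ (C Δ (B ∪ D)))' ∪ E)' = {2, 9}

{2, 9}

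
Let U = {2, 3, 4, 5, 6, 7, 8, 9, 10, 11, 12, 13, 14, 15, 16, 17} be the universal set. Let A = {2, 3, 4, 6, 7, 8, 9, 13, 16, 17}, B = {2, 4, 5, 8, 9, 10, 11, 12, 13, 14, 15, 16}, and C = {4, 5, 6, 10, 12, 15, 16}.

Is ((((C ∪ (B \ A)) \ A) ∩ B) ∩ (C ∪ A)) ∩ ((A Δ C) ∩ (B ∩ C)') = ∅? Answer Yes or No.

Yes

B \ A = {5, 10, 11, 12, 14, 15}
C ∪ (B \ A) = {4, 5, 6, 10, 11, 12, 14, 15, 16}
(C ∪ (B \ A)) \ A = {5, 10, 11, 12, 14, 15}
((C ∪ (B \ A)) \ A) ∩ B = {5, 10, 11, 12, 14, 15}
C ∪ A = {2, 3, 4, 5, 6, 7, 8, 9, 10, 12, 13, 15, 16, 17}
(((C ∪ (B \ A)) \ A) ∩ B) ∩ (C ∪ A) = {5, 10, 12, 15}
A Δ C = {2, 3, 5, 7, 8, 9, 10, 12, 13, 15, 17}
B ∩ C = {4, 5, 10, 12, 15, 16}
(B ∩ C)' = {2, 3, 6, 7, 8, 9, 11, 13, 14, 17}
(A Δ C) ∩ (B ∩ C)' = {2, 3, 7, 8, 9, 13, 17}
{5, 10, 12, 15} and {2, 3, 7, 8, 9, 13, 17} share no elements.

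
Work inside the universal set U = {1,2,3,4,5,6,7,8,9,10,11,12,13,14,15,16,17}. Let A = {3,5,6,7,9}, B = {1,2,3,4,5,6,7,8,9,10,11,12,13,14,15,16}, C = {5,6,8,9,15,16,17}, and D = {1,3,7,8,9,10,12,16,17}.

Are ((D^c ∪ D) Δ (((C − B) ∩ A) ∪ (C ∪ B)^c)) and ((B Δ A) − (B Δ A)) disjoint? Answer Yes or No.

D^c = {2,4,5,6,11,13,14,15}
D^c ∪ D = {1,2,3,4,5,6,7,8,9,10,11,12,13,14,15,16,17}
C − B = {17}
(C − B) ∩ A = {}
C ∪ B = {1,2,3,4,5,6,7,8,9,10,11,12,13,14,15,16,17}
(C ∪ B)^c = {}
((C − B) ∩ A) ∪ (C ∪ B)^c = {}
(D^c ∪ D) Δ (((C − B) ∩ A) ∪ (C ∪ B)^c) = {1,2,3,4,5,6,7,8,9,10,11,12,13,14,15,16,17}
B Δ A = {1,2,4,8,10,11,12,13,14,15,16}
(B Δ A) − (B Δ A) = {}
{1,2,3,4,5,6,7,8,9,10,11,12,13,14,15,16,17} and {} share no elements.

Yes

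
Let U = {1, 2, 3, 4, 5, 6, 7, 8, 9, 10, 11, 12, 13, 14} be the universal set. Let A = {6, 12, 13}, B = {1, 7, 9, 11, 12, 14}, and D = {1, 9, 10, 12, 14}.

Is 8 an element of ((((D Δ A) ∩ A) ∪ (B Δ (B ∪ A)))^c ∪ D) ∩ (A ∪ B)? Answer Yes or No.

8 ∉ D and 8 ∉ A, so 8 ∉ D Δ A
8 ∉ (D Δ A) and 8 ∉ A, so 8 ∉ (D Δ A) ∩ A
8 ∉ B and 8 ∉ A, so 8 ∉ B ∪ A
8 ∉ B and 8 ∉ (B ∪ A), so 8 ∉ B Δ (B ∪ A)
8 ∉ ((D Δ A) ∩ A) and 8 ∉ (B Δ (B ∪ A)), so 8 ∉ ((D Δ A) ∩ A) ∪ (B Δ (B ∪ A))
8 ∈ (((D Δ A) ∩ A) ∪ (B Δ (B ∪ A)))^c since 8 ∉ (((D Δ A) ∩ A) ∪ (B Δ (B ∪ A)))
8 ∈ (((D Δ A) ∩ A) ∪ (B Δ (B ∪ A)))^c and 8 ∉ D, so 8 ∈ (((D Δ A) ∩ A) ∪ (B Δ (B ∪ A)))^c ∪ D
8 ∉ A and 8 ∉ B, so 8 ∉ A ∪ B
8 ∈ ((((D Δ A) ∩ A) ∪ (B Δ (B ∪ A)))^c ∪ D) and 8 ∉ (A ∪ B), so 8 ∉ ((((D Δ A) ∩ A) ∪ (B Δ (B ∪ A)))^c ∪ D) ∩ (A ∪ B)

No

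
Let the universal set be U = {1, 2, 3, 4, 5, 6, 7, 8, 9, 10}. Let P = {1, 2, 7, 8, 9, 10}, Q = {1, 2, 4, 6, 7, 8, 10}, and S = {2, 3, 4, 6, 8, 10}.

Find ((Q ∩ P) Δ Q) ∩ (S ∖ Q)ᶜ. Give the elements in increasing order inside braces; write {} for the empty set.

{4, 6}

Q ∩ P = {1, 2, 7, 8, 10}
(Q ∩ P) Δ Q = {4, 6}
S ∖ Q = {3}
(S ∖ Q)ᶜ = {1, 2, 4, 5, 6, 7, 8, 9, 10}
((Q ∩ P) Δ Q) ∩ (S ∖ Q)ᶜ = {4, 6}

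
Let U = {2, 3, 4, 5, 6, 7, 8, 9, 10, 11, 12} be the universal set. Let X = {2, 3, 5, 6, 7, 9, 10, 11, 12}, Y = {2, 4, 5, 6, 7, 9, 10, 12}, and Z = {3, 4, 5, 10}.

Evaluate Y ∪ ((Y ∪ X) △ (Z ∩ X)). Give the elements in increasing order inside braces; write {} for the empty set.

{2, 4, 5, 6, 7, 9, 10, 11, 12}

Y ∪ X = {2, 3, 4, 5, 6, 7, 9, 10, 11, 12}
Z ∩ X = {3, 5, 10}
(Y ∪ X) △ (Z ∩ X) = {2, 4, 6, 7, 9, 11, 12}
Y ∪ ((Y ∪ X) △ (Z ∩ X)) = {2, 4, 5, 6, 7, 9, 10, 11, 12}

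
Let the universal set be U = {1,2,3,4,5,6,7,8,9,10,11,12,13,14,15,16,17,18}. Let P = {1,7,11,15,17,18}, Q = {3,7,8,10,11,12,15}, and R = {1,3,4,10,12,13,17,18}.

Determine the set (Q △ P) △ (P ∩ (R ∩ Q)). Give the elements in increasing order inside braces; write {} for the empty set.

{1,3,8,10,12,17,18}

Q △ P = {1,3,8,10,12,17,18}
R ∩ Q = {3,10,12}
P ∩ (R ∩ Q) = {}
(Q △ P) △ (P ∩ (R ∩ Q)) = {1,3,8,10,12,17,18}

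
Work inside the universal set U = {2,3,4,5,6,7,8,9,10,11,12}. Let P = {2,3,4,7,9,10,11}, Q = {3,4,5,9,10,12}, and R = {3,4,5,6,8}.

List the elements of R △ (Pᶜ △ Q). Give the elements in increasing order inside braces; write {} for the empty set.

Pᶜ = {5,6,8,12}
Pᶜ △ Q = {3,4,6,8,9,10}
R △ (Pᶜ △ Q) = {5,9,10}

{5,9,10}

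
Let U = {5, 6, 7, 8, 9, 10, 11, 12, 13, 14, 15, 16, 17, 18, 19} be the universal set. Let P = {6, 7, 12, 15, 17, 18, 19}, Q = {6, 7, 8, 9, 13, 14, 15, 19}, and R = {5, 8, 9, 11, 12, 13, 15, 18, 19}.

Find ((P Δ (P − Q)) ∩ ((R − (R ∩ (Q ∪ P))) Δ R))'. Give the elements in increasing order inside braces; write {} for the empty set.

P − Q = {12, 17, 18}
P Δ (P − Q) = {6, 7, 15, 19}
Q ∪ P = {6, 7, 8, 9, 12, 13, 14, 15, 17, 18, 19}
R ∩ (Q ∪ P) = {8, 9, 12, 13, 15, 18, 19}
R − (R ∩ (Q ∪ P)) = {5, 11}
(R − (R ∩ (Q ∪ P))) Δ R = {8, 9, 12, 13, 15, 18, 19}
(P Δ (P − Q)) ∩ ((R − (R ∩ (Q ∪ P))) Δ R) = {15, 19}
((P Δ (P − Q)) ∩ ((R − (R ∩ (Q ∪ P))) Δ R))' = {5, 6, 7, 8, 9, 10, 11, 12, 13, 14, 16, 17, 18}

{5, 6, 7, 8, 9, 10, 11, 12, 13, 14, 16, 17, 18}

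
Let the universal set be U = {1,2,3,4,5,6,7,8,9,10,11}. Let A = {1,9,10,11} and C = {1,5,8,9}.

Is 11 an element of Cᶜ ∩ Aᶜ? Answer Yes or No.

11 ∉ C, so 11 ∈ Cᶜ
11 ∈ A, so 11 ∉ Aᶜ
11 ∈ Cᶜ and 11 ∉ Aᶜ, so 11 ∉ Cᶜ ∩ Aᶜ

No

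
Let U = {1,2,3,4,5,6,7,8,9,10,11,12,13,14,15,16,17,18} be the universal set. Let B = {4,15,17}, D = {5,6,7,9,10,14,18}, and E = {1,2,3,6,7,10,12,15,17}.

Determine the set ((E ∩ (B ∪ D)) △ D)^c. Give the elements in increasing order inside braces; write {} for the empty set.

B ∪ D = {4,5,6,7,9,10,14,15,17,18}
E ∩ (B ∪ D) = {6,7,10,15,17}
(E ∩ (B ∪ D)) △ D = {5,9,14,15,17,18}
((E ∩ (B ∪ D)) △ D)^c = {1,2,3,4,6,7,8,10,11,12,13,16}

{1,2,3,4,6,7,8,10,11,12,13,16}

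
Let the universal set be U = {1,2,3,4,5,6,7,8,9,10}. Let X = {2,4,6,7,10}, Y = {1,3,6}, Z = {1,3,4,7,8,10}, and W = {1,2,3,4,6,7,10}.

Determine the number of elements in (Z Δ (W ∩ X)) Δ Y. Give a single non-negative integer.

2

W ∩ X = {2,4,6,7,10}
Z Δ (W ∩ X) = {1,2,3,6,8}
(Z Δ (W ∩ X)) Δ Y = {2,8}
|(Z Δ (W ∩ X)) Δ Y| = 2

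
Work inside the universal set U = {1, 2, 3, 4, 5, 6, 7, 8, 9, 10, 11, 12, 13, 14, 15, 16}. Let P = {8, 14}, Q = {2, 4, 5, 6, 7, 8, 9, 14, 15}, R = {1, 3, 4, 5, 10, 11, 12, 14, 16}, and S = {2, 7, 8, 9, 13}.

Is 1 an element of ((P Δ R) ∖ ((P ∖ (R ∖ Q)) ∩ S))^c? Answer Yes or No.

No

1 ∉ P and 1 ∈ R, so 1 ∈ P Δ R
1 ∈ R and 1 ∉ Q, so 1 ∈ R ∖ Q
1 ∉ P and 1 ∈ (R ∖ Q), so 1 ∉ P ∖ (R ∖ Q)
1 ∉ (P ∖ (R ∖ Q)) and 1 ∉ S, so 1 ∉ (P ∖ (R ∖ Q)) ∩ S
1 ∈ (P Δ R) and 1 ∉ ((P ∖ (R ∖ Q)) ∩ S), so 1 ∈ (P Δ R) ∖ ((P ∖ (R ∖ Q)) ∩ S)
1 ∉ ((P Δ R) ∖ ((P ∖ (R ∖ Q)) ∩ S))^c since 1 ∈ ((P Δ R) ∖ ((P ∖ (R ∖ Q)) ∩ S))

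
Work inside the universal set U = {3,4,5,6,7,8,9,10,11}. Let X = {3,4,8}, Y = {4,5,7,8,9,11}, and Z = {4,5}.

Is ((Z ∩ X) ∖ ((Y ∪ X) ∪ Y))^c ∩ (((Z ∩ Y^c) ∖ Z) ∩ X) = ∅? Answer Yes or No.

Z ∩ X = {4}
Y ∪ X = {3,4,5,7,8,9,11}
(Y ∪ X) ∪ Y = {3,4,5,7,8,9,11}
(Z ∩ X) ∖ ((Y ∪ X) ∪ Y) = {}
((Z ∩ X) ∖ ((Y ∪ X) ∪ Y))^c = {3,4,5,6,7,8,9,10,11}
Y^c = {3,6,10}
Z ∩ Y^c = {}
(Z ∩ Y^c) ∖ Z = {}
((Z ∩ Y^c) ∖ Z) ∩ X = {}
{3,4,5,6,7,8,9,10,11} and {} share no elements.

Yes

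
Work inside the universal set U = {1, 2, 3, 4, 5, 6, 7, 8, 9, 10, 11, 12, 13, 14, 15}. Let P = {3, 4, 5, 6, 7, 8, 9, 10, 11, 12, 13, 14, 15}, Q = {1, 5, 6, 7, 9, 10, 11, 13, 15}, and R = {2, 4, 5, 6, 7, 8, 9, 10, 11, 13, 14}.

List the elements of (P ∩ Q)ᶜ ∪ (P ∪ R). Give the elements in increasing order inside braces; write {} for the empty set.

{1, 2, 3, 4, 5, 6, 7, 8, 9, 10, 11, 12, 13, 14, 15}

P ∩ Q = {5, 6, 7, 9, 10, 11, 13, 15}
(P ∩ Q)ᶜ = {1, 2, 3, 4, 8, 12, 14}
P ∪ R = {2, 3, 4, 5, 6, 7, 8, 9, 10, 11, 12, 13, 14, 15}
(P ∩ Q)ᶜ ∪ (P ∪ R) = {1, 2, 3, 4, 5, 6, 7, 8, 9, 10, 11, 12, 13, 14, 15}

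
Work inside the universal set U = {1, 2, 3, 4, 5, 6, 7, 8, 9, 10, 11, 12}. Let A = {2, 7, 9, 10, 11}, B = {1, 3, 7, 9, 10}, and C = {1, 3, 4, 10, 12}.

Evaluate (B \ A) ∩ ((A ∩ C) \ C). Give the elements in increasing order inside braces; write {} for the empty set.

B \ A = {1, 3}
A ∩ C = {10}
(A ∩ C) \ C = {}
(B \ A) ∩ ((A ∩ C) \ C) = {}

{}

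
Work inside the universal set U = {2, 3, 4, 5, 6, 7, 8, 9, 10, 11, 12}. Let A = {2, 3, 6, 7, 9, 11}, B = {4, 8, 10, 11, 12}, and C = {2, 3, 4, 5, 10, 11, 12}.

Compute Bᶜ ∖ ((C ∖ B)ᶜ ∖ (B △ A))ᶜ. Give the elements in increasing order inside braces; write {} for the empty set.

{}

Bᶜ = {2, 3, 5, 6, 7, 9}
C ∖ B = {2, 3, 5}
(C ∖ B)ᶜ = {4, 6, 7, 8, 9, 10, 11, 12}
B △ A = {2, 3, 4, 6, 7, 8, 9, 10, 12}
(C ∖ B)ᶜ ∖ (B △ A) = {11}
((C ∖ B)ᶜ ∖ (B △ A))ᶜ = {2, 3, 4, 5, 6, 7, 8, 9, 10, 12}
Bᶜ ∖ ((C ∖ B)ᶜ ∖ (B △ A))ᶜ = {}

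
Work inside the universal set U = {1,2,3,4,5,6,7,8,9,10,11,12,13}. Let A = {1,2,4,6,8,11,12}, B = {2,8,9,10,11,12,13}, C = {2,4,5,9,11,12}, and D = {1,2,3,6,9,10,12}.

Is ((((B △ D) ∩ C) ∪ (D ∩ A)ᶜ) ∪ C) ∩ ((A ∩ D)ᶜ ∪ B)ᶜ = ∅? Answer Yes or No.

B △ D = {1,3,6,8,11,13}
(B △ D) ∩ C = {11}
D ∩ A = {1,2,6,12}
(D ∩ A)ᶜ = {3,4,5,7,8,9,10,11,13}
((B △ D) ∩ C) ∪ (D ∩ A)ᶜ = {3,4,5,7,8,9,10,11,13}
(((B △ D) ∩ C) ∪ (D ∩ A)ᶜ) ∪ C = {2,3,4,5,7,8,9,10,11,12,13}
A ∩ D = {1,2,6,12}
(A ∩ D)ᶜ = {3,4,5,7,8,9,10,11,13}
(A ∩ D)ᶜ ∪ B = {2,3,4,5,7,8,9,10,11,12,13}
((A ∩ D)ᶜ ∪ B)ᶜ = {1,6}
{2,3,4,5,7,8,9,10,11,12,13} and {1,6} share no elements.

Yes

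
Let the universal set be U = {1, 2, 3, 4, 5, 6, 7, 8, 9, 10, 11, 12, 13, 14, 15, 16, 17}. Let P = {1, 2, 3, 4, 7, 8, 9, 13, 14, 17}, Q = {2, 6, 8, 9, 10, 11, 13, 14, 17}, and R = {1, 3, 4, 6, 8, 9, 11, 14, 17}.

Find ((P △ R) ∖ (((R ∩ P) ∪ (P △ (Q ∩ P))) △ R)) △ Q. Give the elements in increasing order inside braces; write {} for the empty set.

{6, 8, 9, 10, 11, 14, 17}

P △ R = {2, 6, 7, 11, 13}
R ∩ P = {1, 3, 4, 8, 9, 14, 17}
Q ∩ P = {2, 8, 9, 13, 14, 17}
P △ (Q ∩ P) = {1, 3, 4, 7}
(R ∩ P) ∪ (P △ (Q ∩ P)) = {1, 3, 4, 7, 8, 9, 14, 17}
((R ∩ P) ∪ (P △ (Q ∩ P))) △ R = {6, 7, 11}
(P △ R) ∖ (((R ∩ P) ∪ (P △ (Q ∩ P))) △ R) = {2, 13}
((P △ R) ∖ (((R ∩ P) ∪ (P △ (Q ∩ P))) △ R)) △ Q = {6, 8, 9, 10, 11, 14, 17}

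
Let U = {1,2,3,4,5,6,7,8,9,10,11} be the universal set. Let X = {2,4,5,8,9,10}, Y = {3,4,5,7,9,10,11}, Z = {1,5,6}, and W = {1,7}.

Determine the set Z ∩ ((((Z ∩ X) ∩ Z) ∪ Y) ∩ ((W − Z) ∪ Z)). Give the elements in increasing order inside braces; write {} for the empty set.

{5}

Z ∩ X = {5}
(Z ∩ X) ∩ Z = {5}
((Z ∩ X) ∩ Z) ∪ Y = {3,4,5,7,9,10,11}
W − Z = {7}
(W − Z) ∪ Z = {1,5,6,7}
(((Z ∩ X) ∩ Z) ∪ Y) ∩ ((W − Z) ∪ Z) = {5,7}
Z ∩ ((((Z ∩ X) ∩ Z) ∪ Y) ∩ ((W − Z) ∪ Z)) = {5}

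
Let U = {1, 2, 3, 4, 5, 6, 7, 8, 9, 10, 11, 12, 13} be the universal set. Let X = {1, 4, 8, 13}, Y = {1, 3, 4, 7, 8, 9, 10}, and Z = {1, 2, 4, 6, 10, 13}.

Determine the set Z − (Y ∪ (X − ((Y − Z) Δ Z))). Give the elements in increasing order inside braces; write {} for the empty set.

Y − Z = {3, 7, 8, 9}
(Y − Z) Δ Z = {1, 2, 3, 4, 6, 7, 8, 9, 10, 13}
X − ((Y − Z) Δ Z) = {}
Y ∪ (X − ((Y − Z) Δ Z)) = {1, 3, 4, 7, 8, 9, 10}
Z − (Y ∪ (X − ((Y − Z) Δ Z))) = {2, 6, 13}

{2, 6, 13}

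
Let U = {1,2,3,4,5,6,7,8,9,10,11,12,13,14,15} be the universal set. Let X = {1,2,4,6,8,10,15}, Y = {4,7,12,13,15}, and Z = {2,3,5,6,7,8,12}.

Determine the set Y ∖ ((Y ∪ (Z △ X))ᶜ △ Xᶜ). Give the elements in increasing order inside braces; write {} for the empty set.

{4,15}

Z △ X = {1,3,4,5,7,10,12,15}
Y ∪ (Z △ X) = {1,3,4,5,7,10,12,13,15}
(Y ∪ (Z △ X))ᶜ = {2,6,8,9,11,14}
Xᶜ = {3,5,7,9,11,12,13,14}
(Y ∪ (Z △ X))ᶜ △ Xᶜ = {2,3,5,6,7,8,12,13}
Y ∖ ((Y ∪ (Z △ X))ᶜ △ Xᶜ) = {4,15}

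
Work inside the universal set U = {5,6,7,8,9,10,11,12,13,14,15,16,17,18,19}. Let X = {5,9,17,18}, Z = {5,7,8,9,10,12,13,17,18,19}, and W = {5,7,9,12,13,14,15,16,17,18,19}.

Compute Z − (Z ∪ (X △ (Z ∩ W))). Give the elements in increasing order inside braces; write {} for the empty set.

{}

Z ∩ W = {5,7,9,12,13,17,18,19}
X △ (Z ∩ W) = {7,12,13,19}
Z ∪ (X △ (Z ∩ W)) = {5,7,8,9,10,12,13,17,18,19}
Z − (Z ∪ (X △ (Z ∩ W))) = {}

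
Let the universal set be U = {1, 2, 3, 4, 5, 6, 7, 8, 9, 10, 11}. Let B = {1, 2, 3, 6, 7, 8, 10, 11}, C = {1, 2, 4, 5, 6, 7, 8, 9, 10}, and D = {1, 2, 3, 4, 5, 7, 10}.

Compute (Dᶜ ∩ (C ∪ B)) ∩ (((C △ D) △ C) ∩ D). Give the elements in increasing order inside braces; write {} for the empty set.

{}

Dᶜ = {6, 8, 9, 11}
C ∪ B = {1, 2, 3, 4, 5, 6, 7, 8, 9, 10, 11}
Dᶜ ∩ (C ∪ B) = {6, 8, 9, 11}
C △ D = {3, 6, 8, 9}
(C △ D) △ C = {1, 2, 3, 4, 5, 7, 10}
((C △ D) △ C) ∩ D = {1, 2, 3, 4, 5, 7, 10}
(Dᶜ ∩ (C ∪ B)) ∩ (((C △ D) △ C) ∩ D) = {}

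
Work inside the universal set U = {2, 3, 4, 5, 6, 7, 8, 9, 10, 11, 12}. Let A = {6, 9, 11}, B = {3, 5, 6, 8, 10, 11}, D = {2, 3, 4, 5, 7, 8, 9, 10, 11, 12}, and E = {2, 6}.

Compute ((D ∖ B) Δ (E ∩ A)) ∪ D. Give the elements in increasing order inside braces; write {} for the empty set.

D ∖ B = {2, 4, 7, 9, 12}
E ∩ A = {6}
(D ∖ B) Δ (E ∩ A) = {2, 4, 6, 7, 9, 12}
((D ∖ B) Δ (E ∩ A)) ∪ D = {2, 3, 4, 5, 6, 7, 8, 9, 10, 11, 12}

{2, 3, 4, 5, 6, 7, 8, 9, 10, 11, 12}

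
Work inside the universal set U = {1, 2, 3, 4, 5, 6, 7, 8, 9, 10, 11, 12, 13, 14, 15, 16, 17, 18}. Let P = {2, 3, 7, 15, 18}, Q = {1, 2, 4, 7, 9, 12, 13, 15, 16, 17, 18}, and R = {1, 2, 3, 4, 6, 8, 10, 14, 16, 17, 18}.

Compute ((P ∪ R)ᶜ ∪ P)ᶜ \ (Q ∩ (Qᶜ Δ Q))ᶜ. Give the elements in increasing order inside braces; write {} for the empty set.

{1, 4, 16, 17}

P ∪ R = {1, 2, 3, 4, 6, 7, 8, 10, 14, 15, 16, 17, 18}
(P ∪ R)ᶜ = {5, 9, 11, 12, 13}
(P ∪ R)ᶜ ∪ P = {2, 3, 5, 7, 9, 11, 12, 13, 15, 18}
((P ∪ R)ᶜ ∪ P)ᶜ = {1, 4, 6, 8, 10, 14, 16, 17}
Qᶜ = {3, 5, 6, 8, 10, 11, 14}
Qᶜ Δ Q = {1, 2, 3, 4, 5, 6, 7, 8, 9, 10, 11, 12, 13, 14, 15, 16, 17, 18}
Q ∩ (Qᶜ Δ Q) = {1, 2, 4, 7, 9, 12, 13, 15, 16, 17, 18}
(Q ∩ (Qᶜ Δ Q))ᶜ = {3, 5, 6, 8, 10, 11, 14}
((P ∪ R)ᶜ ∪ P)ᶜ \ (Q ∩ (Qᶜ Δ Q))ᶜ = {1, 4, 16, 17}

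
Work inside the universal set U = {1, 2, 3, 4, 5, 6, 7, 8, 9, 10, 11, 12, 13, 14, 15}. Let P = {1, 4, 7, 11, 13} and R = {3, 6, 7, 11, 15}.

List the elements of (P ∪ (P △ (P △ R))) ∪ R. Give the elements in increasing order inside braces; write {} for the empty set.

P △ R = {1, 3, 4, 6, 13, 15}
P △ (P △ R) = {3, 6, 7, 11, 15}
P ∪ (P △ (P △ R)) = {1, 3, 4, 6, 7, 11, 13, 15}
(P ∪ (P △ (P △ R))) ∪ R = {1, 3, 4, 6, 7, 11, 13, 15}

{1, 3, 4, 6, 7, 11, 13, 15}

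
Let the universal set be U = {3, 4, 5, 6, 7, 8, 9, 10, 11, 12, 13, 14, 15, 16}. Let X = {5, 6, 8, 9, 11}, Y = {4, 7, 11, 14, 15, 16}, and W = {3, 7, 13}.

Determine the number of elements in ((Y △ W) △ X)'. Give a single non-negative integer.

4

Y △ W = {3, 4, 11, 13, 14, 15, 16}
(Y △ W) △ X = {3, 4, 5, 6, 8, 9, 13, 14, 15, 16}
((Y △ W) △ X)' = {7, 10, 11, 12}
|((Y △ W) △ X)'| = 4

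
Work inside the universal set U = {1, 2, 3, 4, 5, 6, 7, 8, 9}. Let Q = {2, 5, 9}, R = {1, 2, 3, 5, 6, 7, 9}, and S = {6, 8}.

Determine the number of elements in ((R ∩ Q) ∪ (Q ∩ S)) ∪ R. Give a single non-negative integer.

7

R ∩ Q = {2, 5, 9}
Q ∩ S = {}
(R ∩ Q) ∪ (Q ∩ S) = {2, 5, 9}
((R ∩ Q) ∪ (Q ∩ S)) ∪ R = {1, 2, 3, 5, 6, 7, 9}
|((R ∩ Q) ∪ (Q ∩ S)) ∪ R| = 7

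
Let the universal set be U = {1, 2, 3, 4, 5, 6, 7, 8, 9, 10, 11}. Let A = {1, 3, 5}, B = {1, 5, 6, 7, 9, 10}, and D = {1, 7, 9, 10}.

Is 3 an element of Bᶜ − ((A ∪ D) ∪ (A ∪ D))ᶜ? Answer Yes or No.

Yes

3 ∉ B, so 3 ∈ Bᶜ
3 ∈ A and 3 ∉ D, so 3 ∈ A ∪ D
3 ∈ A and 3 ∉ D, so 3 ∈ A ∪ D
3 ∈ (A ∪ D) and 3 ∈ (A ∪ D), so 3 ∈ (A ∪ D) ∪ (A ∪ D)
3 ∉ ((A ∪ D) ∪ (A ∪ D))ᶜ since 3 ∈ ((A ∪ D) ∪ (A ∪ D))
3 ∈ Bᶜ and 3 ∉ ((A ∪ D) ∪ (A ∪ D))ᶜ, so 3 ∈ Bᶜ − ((A ∪ D) ∪ (A ∪ D))ᶜ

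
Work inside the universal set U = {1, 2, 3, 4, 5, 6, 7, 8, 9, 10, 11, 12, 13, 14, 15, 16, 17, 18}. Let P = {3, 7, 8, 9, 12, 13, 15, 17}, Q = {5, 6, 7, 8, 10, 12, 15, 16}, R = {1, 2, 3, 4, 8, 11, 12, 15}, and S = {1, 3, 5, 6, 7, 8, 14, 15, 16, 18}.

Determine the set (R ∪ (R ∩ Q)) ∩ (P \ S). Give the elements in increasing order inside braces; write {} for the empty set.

R ∩ Q = {8, 12, 15}
R ∪ (R ∩ Q) = {1, 2, 3, 4, 8, 11, 12, 15}
P \ S = {9, 12, 13, 17}
(R ∪ (R ∩ Q)) ∩ (P \ S) = {12}

{12}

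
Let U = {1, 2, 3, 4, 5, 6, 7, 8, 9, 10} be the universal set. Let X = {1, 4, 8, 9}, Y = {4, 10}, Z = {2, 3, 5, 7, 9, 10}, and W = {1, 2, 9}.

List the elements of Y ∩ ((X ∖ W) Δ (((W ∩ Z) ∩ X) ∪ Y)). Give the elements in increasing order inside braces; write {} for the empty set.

X ∖ W = {4, 8}
W ∩ Z = {2, 9}
(W ∩ Z) ∩ X = {9}
((W ∩ Z) ∩ X) ∪ Y = {4, 9, 10}
(X ∖ W) Δ (((W ∩ Z) ∩ X) ∪ Y) = {8, 9, 10}
Y ∩ ((X ∖ W) Δ (((W ∩ Z) ∩ X) ∪ Y)) = {10}

{10}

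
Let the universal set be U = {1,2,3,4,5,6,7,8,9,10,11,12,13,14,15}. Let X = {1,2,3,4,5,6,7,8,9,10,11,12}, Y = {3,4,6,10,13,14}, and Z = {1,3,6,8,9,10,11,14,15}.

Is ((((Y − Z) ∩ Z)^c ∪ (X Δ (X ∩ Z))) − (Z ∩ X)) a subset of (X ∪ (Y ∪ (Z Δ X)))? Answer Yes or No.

Y − Z = {4,13}
(Y − Z) ∩ Z = {}
((Y − Z) ∩ Z)^c = {1,2,3,4,5,6,7,8,9,10,11,12,13,14,15}
X ∩ Z = {1,3,6,8,9,10,11}
X Δ (X ∩ Z) = {2,4,5,7,12}
((Y − Z) ∩ Z)^c ∪ (X Δ (X ∩ Z)) = {1,2,3,4,5,6,7,8,9,10,11,12,13,14,15}
Z ∩ X = {1,3,6,8,9,10,11}
(((Y − Z) ∩ Z)^c ∪ (X Δ (X ∩ Z))) − (Z ∩ X) = {2,4,5,7,12,13,14,15}
Z Δ X = {2,4,5,7,12,14,15}
Y ∪ (Z Δ X) = {2,3,4,5,6,7,10,12,13,14,15}
X ∪ (Y ∪ (Z Δ X)) = {1,2,3,4,5,6,7,8,9,10,11,12,13,14,15}
Every element of {2,4,5,7,12,13,14,15} is in {1,2,3,4,5,6,7,8,9,10,11,12,13,14,15}, so (((Y − Z) ∩ Z)^c ∪ (X Δ (X ∩ Z))) − (Z ∩ X) ⊆ X ∪ (Y ∪ (Z Δ X)).

Yes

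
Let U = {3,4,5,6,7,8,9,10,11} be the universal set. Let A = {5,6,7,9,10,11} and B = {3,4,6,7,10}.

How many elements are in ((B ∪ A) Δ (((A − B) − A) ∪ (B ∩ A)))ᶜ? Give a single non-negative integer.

B ∪ A = {3,4,5,6,7,9,10,11}
A − B = {5,9,11}
(A − B) − A = {}
B ∩ A = {6,7,10}
((A − B) − A) ∪ (B ∩ A) = {6,7,10}
(B ∪ A) Δ (((A − B) − A) ∪ (B ∩ A)) = {3,4,5,9,11}
((B ∪ A) Δ (((A − B) − A) ∪ (B ∩ A)))ᶜ = {6,7,8,10}
|((B ∪ A) Δ (((A − B) − A) ∪ (B ∩ A)))ᶜ| = 4

4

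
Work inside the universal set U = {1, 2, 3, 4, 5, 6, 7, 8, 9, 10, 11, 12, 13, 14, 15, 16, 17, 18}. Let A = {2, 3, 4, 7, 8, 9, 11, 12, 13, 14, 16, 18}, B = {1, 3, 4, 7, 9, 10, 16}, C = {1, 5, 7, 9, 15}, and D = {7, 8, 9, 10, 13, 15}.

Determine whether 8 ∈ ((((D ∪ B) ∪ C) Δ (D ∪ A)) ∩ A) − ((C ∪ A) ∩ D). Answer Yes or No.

No

8 ∈ D and 8 ∉ B, so 8 ∈ D ∪ B
8 ∈ (D ∪ B) and 8 ∉ C, so 8 ∈ (D ∪ B) ∪ C
8 ∈ D and 8 ∈ A, so 8 ∈ D ∪ A
8 ∈ ((D ∪ B) ∪ C) and 8 ∈ (D ∪ A), so 8 ∉ ((D ∪ B) ∪ C) Δ (D ∪ A)
8 ∉ (((D ∪ B) ∪ C) Δ (D ∪ A)) and 8 ∈ A, so 8 ∉ (((D ∪ B) ∪ C) Δ (D ∪ A)) ∩ A
8 ∉ C and 8 ∈ A, so 8 ∈ C ∪ A
8 ∈ (C ∪ A) and 8 ∈ D, so 8 ∈ (C ∪ A) ∩ D
8 ∉ ((((D ∪ B) ∪ C) Δ (D ∪ A)) ∩ A) and 8 ∈ ((C ∪ A) ∩ D), so 8 ∉ ((((D ∪ B) ∪ C) Δ (D ∪ A)) ∩ A) − ((C ∪ A) ∩ D)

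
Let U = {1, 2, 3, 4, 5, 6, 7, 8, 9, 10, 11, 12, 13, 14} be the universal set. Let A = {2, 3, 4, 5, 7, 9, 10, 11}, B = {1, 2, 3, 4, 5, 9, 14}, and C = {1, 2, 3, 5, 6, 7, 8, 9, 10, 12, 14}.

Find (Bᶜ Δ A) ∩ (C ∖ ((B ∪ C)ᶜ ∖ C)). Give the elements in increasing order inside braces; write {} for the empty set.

{2, 3, 5, 6, 8, 9, 12}

Bᶜ = {6, 7, 8, 10, 11, 12, 13}
Bᶜ Δ A = {2, 3, 4, 5, 6, 8, 9, 12, 13}
B ∪ C = {1, 2, 3, 4, 5, 6, 7, 8, 9, 10, 12, 14}
(B ∪ C)ᶜ = {11, 13}
(B ∪ C)ᶜ ∖ C = {11, 13}
C ∖ ((B ∪ C)ᶜ ∖ C) = {1, 2, 3, 5, 6, 7, 8, 9, 10, 12, 14}
(Bᶜ Δ A) ∩ (C ∖ ((B ∪ C)ᶜ ∖ C)) = {2, 3, 5, 6, 8, 9, 12}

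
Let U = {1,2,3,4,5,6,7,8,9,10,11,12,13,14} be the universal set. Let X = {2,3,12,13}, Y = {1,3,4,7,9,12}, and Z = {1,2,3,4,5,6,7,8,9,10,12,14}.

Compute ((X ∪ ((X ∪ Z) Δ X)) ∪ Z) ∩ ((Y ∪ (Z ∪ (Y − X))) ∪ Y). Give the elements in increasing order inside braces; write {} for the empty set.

{1,2,3,4,5,6,7,8,9,10,12,14}

X ∪ Z = {1,2,3,4,5,6,7,8,9,10,12,13,14}
(X ∪ Z) Δ X = {1,4,5,6,7,8,9,10,14}
X ∪ ((X ∪ Z) Δ X) = {1,2,3,4,5,6,7,8,9,10,12,13,14}
(X ∪ ((X ∪ Z) Δ X)) ∪ Z = {1,2,3,4,5,6,7,8,9,10,12,13,14}
Y − X = {1,4,7,9}
Z ∪ (Y − X) = {1,2,3,4,5,6,7,8,9,10,12,14}
Y ∪ (Z ∪ (Y − X)) = {1,2,3,4,5,6,7,8,9,10,12,14}
(Y ∪ (Z ∪ (Y − X))) ∪ Y = {1,2,3,4,5,6,7,8,9,10,12,14}
((X ∪ ((X ∪ Z) Δ X)) ∪ Z) ∩ ((Y ∪ (Z ∪ (Y − X))) ∪ Y) = {1,2,3,4,5,6,7,8,9,10,12,14}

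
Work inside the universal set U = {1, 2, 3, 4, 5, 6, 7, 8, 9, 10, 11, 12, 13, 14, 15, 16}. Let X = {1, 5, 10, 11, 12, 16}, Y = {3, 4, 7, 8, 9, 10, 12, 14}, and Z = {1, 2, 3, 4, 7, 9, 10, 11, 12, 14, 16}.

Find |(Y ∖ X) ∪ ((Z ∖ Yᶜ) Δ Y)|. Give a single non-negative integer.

6

Y ∖ X = {3, 4, 7, 8, 9, 14}
Yᶜ = {1, 2, 5, 6, 11, 13, 15, 16}
Z ∖ Yᶜ = {3, 4, 7, 9, 10, 12, 14}
(Z ∖ Yᶜ) Δ Y = {8}
(Y ∖ X) ∪ ((Z ∖ Yᶜ) Δ Y) = {3, 4, 7, 8, 9, 14}
|(Y ∖ X) ∪ ((Z ∖ Yᶜ) Δ Y)| = 6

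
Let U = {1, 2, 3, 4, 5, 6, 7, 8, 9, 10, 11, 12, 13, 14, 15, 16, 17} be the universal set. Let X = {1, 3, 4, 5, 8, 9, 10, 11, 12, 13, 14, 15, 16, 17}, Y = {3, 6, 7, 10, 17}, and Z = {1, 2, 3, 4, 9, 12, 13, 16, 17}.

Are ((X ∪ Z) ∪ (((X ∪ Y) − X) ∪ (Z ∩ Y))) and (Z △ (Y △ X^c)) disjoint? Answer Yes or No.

No

X ∪ Z = {1, 2, 3, 4, 5, 8, 9, 10, 11, 12, 13, 14, 15, 16, 17}
X ∪ Y = {1, 3, 4, 5, 6, 7, 8, 9, 10, 11, 12, 13, 14, 15, 16, 17}
(X ∪ Y) − X = {6, 7}
Z ∩ Y = {3, 17}
((X ∪ Y) − X) ∪ (Z ∩ Y) = {3, 6, 7, 17}
(X ∪ Z) ∪ (((X ∪ Y) − X) ∪ (Z ∩ Y)) = {1, 2, 3, 4, 5, 6, 7, 8, 9, 10, 11, 12, 13, 14, 15, 16, 17}
X^c = {2, 6, 7}
Y △ X^c = {2, 3, 10, 17}
Z △ (Y △ X^c) = {1, 4, 9, 10, 12, 13, 16}
1 lies in both, so they are not disjoint.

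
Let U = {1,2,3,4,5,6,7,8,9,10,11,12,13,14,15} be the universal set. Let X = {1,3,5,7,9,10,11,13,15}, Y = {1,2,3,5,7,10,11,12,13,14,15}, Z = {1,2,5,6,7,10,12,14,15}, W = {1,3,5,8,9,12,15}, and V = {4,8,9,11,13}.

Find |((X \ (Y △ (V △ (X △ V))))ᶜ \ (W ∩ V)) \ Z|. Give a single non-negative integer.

1

X △ V = {1,3,4,5,7,8,10,15}
V △ (X △ V) = {1,3,5,7,9,10,11,13,15}
Y △ (V △ (X △ V)) = {2,9,12,14}
X \ (Y △ (V △ (X △ V))) = {1,3,5,7,10,11,13,15}
(X \ (Y △ (V △ (X △ V))))ᶜ = {2,4,6,8,9,12,14}
W ∩ V = {8,9}
(X \ (Y △ (V △ (X △ V))))ᶜ \ (W ∩ V) = {2,4,6,12,14}
((X \ (Y △ (V △ (X △ V))))ᶜ \ (W ∩ V)) \ Z = {4}
|((X \ (Y △ (V △ (X △ V))))ᶜ \ (W ∩ V)) \ Z| = 1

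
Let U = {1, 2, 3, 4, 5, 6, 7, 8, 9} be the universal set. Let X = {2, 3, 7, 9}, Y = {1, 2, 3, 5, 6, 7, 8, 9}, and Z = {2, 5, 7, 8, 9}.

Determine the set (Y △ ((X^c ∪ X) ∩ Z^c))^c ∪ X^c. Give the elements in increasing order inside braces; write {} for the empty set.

X^c = {1, 4, 5, 6, 8}
X^c ∪ X = {1, 2, 3, 4, 5, 6, 7, 8, 9}
Z^c = {1, 3, 4, 6}
(X^c ∪ X) ∩ Z^c = {1, 3, 4, 6}
Y △ ((X^c ∪ X) ∩ Z^c) = {2, 4, 5, 7, 8, 9}
(Y △ ((X^c ∪ X) ∩ Z^c))^c = {1, 3, 6}
(Y △ ((X^c ∪ X) ∩ Z^c))^c ∪ X^c = {1, 3, 4, 5, 6, 8}

{1, 3, 4, 5, 6, 8}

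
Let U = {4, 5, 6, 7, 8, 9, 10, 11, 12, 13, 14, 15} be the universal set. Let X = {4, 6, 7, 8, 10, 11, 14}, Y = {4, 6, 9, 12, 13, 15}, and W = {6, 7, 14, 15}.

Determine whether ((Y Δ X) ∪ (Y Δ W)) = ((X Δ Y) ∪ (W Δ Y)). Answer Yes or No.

Yes

Y Δ X = {7, 8, 9, 10, 11, 12, 13, 14, 15}
Y Δ W = {4, 7, 9, 12, 13, 14}
(Y Δ X) ∪ (Y Δ W) = {4, 7, 8, 9, 10, 11, 12, 13, 14, 15}
X Δ Y = {7, 8, 9, 10, 11, 12, 13, 14, 15}
W Δ Y = {4, 7, 9, 12, 13, 14}
(X Δ Y) ∪ (W Δ Y) = {4, 7, 8, 9, 10, 11, 12, 13, 14, 15}
Both equal {4, 7, 8, 9, 10, 11, 12, 13, 14, 15}, so (Y Δ X) ∪ (Y Δ W) = (X Δ Y) ∪ (W Δ Y).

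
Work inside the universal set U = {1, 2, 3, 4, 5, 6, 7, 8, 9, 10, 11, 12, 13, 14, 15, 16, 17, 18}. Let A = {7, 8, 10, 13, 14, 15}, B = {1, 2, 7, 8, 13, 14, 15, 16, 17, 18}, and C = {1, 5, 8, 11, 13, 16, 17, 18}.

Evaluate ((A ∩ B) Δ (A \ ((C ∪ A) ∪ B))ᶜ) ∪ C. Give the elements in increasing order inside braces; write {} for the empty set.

A ∩ B = {7, 8, 13, 14, 15}
C ∪ A = {1, 5, 7, 8, 10, 11, 13, 14, 15, 16, 17, 18}
(C ∪ A) ∪ B = {1, 2, 5, 7, 8, 10, 11, 13, 14, 15, 16, 17, 18}
A \ ((C ∪ A) ∪ B) = {}
(A \ ((C ∪ A) ∪ B))ᶜ = {1, 2, 3, 4, 5, 6, 7, 8, 9, 10, 11, 12, 13, 14, 15, 16, 17, 18}
(A ∩ B) Δ (A \ ((C ∪ A) ∪ B))ᶜ = {1, 2, 3, 4, 5, 6, 9, 10, 11, 12, 16, 17, 18}
((A ∩ B) Δ (A \ ((C ∪ A) ∪ B))ᶜ) ∪ C = {1, 2, 3, 4, 5, 6, 8, 9, 10, 11, 12, 13, 16, 17, 18}

{1, 2, 3, 4, 5, 6, 8, 9, 10, 11, 12, 13, 16, 17, 18}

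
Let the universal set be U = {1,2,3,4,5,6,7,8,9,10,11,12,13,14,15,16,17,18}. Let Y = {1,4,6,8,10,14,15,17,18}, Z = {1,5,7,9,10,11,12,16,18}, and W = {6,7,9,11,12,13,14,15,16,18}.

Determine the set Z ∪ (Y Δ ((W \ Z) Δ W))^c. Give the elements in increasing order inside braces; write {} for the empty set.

W \ Z = {6,13,14,15}
(W \ Z) Δ W = {7,9,11,12,16,18}
Y Δ ((W \ Z) Δ W) = {1,4,6,7,8,9,10,11,12,14,15,16,17}
(Y Δ ((W \ Z) Δ W))^c = {2,3,5,13,18}
Z ∪ (Y Δ ((W \ Z) Δ W))^c = {1,2,3,5,7,9,10,11,12,13,16,18}

{1,2,3,5,7,9,10,11,12,13,16,18}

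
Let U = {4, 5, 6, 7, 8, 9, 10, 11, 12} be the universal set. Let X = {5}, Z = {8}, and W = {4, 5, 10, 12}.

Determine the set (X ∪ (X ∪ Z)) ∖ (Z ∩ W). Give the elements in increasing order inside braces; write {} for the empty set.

X ∪ Z = {5, 8}
X ∪ (X ∪ Z) = {5, 8}
Z ∩ W = {}
(X ∪ (X ∪ Z)) ∖ (Z ∩ W) = {5, 8}

{5, 8}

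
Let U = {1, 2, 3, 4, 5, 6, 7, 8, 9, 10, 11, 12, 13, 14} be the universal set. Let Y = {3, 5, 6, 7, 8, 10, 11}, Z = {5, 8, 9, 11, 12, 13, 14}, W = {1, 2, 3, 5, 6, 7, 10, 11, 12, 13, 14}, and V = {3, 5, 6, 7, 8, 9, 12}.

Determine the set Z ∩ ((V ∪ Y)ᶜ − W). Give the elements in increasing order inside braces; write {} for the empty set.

V ∪ Y = {3, 5, 6, 7, 8, 9, 10, 11, 12}
(V ∪ Y)ᶜ = {1, 2, 4, 13, 14}
(V ∪ Y)ᶜ − W = {4}
Z ∩ ((V ∪ Y)ᶜ − W) = {}

{}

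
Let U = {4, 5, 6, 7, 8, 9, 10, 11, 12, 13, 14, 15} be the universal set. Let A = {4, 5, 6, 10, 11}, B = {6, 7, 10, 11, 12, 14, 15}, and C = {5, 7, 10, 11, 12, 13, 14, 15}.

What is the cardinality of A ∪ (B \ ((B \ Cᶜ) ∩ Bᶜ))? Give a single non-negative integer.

Cᶜ = {4, 6, 8, 9}
B \ Cᶜ = {7, 10, 11, 12, 14, 15}
Bᶜ = {4, 5, 8, 9, 13}
(B \ Cᶜ) ∩ Bᶜ = {}
B \ ((B \ Cᶜ) ∩ Bᶜ) = {6, 7, 10, 11, 12, 14, 15}
A ∪ (B \ ((B \ Cᶜ) ∩ Bᶜ)) = {4, 5, 6, 7, 10, 11, 12, 14, 15}
|A ∪ (B \ ((B \ Cᶜ) ∩ Bᶜ))| = 9

9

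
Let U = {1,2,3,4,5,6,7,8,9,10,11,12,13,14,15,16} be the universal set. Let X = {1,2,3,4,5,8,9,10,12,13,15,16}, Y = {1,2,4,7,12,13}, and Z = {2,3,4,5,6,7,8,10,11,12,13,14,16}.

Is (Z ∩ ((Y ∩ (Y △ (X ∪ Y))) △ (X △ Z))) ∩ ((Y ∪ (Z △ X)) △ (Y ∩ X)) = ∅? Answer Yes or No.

X ∪ Y = {1,2,3,4,5,7,8,9,10,12,13,15,16}
Y △ (X ∪ Y) = {3,5,8,9,10,15,16}
Y ∩ (Y △ (X ∪ Y)) = {}
X △ Z = {1,6,7,9,11,14,15}
(Y ∩ (Y △ (X ∪ Y))) △ (X △ Z) = {1,6,7,9,11,14,15}
Z ∩ ((Y ∩ (Y △ (X ∪ Y))) △ (X △ Z)) = {6,7,11,14}
Z △ X = {1,6,7,9,11,14,15}
Y ∪ (Z △ X) = {1,2,4,6,7,9,11,12,13,14,15}
Y ∩ X = {1,2,4,12,13}
(Y ∪ (Z △ X)) △ (Y ∩ X) = {6,7,9,11,14,15}
6 lies in both, so they are not disjoint.

No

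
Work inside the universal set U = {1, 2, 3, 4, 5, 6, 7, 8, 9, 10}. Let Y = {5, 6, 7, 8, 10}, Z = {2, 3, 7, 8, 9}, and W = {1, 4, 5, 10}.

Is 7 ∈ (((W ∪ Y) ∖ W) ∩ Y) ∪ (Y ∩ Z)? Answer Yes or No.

7 ∉ W and 7 ∈ Y, so 7 ∈ W ∪ Y
7 ∈ (W ∪ Y) and 7 ∉ W, so 7 ∈ (W ∪ Y) ∖ W
7 ∈ ((W ∪ Y) ∖ W) and 7 ∈ Y, so 7 ∈ ((W ∪ Y) ∖ W) ∩ Y
7 ∈ Y and 7 ∈ Z, so 7 ∈ Y ∩ Z
7 ∈ (((W ∪ Y) ∖ W) ∩ Y) and 7 ∈ (Y ∩ Z), so 7 ∈ (((W ∪ Y) ∖ W) ∩ Y) ∪ (Y ∩ Z)

Yes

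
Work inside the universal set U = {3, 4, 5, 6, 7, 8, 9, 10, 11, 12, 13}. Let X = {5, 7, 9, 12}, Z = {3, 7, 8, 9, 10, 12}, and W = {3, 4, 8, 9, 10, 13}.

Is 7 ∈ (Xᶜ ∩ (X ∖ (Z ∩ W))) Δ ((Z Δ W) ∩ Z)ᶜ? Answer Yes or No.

7 ∈ X, so 7 ∉ Xᶜ
7 ∈ Z and 7 ∉ W, so 7 ∉ Z ∩ W
7 ∈ X and 7 ∉ (Z ∩ W), so 7 ∈ X ∖ (Z ∩ W)
7 ∉ Xᶜ and 7 ∈ (X ∖ (Z ∩ W)), so 7 ∉ Xᶜ ∩ (X ∖ (Z ∩ W))
7 ∈ Z and 7 ∉ W, so 7 ∈ Z Δ W
7 ∈ (Z Δ W) and 7 ∈ Z, so 7 ∈ (Z Δ W) ∩ Z
7 ∉ ((Z Δ W) ∩ Z)ᶜ since 7 ∈ ((Z Δ W) ∩ Z)
7 ∉ (Xᶜ ∩ (X ∖ (Z ∩ W))) and 7 ∉ ((Z Δ W) ∩ Z)ᶜ, so 7 ∉ (Xᶜ ∩ (X ∖ (Z ∩ W))) Δ ((Z Δ W) ∩ Z)ᶜ

No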